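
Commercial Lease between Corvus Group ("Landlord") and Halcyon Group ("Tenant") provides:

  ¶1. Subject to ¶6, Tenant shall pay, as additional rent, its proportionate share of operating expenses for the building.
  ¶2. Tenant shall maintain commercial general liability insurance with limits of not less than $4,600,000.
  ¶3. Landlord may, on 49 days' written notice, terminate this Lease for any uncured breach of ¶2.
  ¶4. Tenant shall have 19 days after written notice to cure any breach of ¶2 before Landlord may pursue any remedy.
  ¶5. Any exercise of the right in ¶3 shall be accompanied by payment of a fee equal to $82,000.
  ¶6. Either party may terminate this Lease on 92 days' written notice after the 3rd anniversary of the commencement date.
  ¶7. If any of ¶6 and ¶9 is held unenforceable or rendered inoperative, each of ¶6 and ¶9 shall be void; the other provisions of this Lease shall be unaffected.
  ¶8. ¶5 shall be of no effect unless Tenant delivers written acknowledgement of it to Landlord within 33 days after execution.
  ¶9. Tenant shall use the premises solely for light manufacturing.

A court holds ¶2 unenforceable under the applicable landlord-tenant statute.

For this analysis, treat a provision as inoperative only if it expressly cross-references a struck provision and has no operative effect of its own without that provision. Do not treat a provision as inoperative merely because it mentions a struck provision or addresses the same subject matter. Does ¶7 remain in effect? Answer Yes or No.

Yes

¶2 is struck. ¶3 merely fixes the termination right for breach of ¶2; with ¶2 gone it has nothing to operate on and falls away. ¶4 merely fixes the cure period for breach of ¶2; with ¶2 gone it has nothing to operate on and falls away. ¶5 operates only by reference to ¶3, so it falls with ¶3. ¶8 merely fixes the acknowledgement condition for ¶5; with ¶5 gone it has nothing to operate on and falls away. ¶7 ties ¶6 and ¶9 together, but none of those is affected here; the remaining provisions continue in force under ¶7. ¶1, ¶6, ¶7, and ¶9 remain in effect. ¶7 is among the surviving provisions, so the answer is yes.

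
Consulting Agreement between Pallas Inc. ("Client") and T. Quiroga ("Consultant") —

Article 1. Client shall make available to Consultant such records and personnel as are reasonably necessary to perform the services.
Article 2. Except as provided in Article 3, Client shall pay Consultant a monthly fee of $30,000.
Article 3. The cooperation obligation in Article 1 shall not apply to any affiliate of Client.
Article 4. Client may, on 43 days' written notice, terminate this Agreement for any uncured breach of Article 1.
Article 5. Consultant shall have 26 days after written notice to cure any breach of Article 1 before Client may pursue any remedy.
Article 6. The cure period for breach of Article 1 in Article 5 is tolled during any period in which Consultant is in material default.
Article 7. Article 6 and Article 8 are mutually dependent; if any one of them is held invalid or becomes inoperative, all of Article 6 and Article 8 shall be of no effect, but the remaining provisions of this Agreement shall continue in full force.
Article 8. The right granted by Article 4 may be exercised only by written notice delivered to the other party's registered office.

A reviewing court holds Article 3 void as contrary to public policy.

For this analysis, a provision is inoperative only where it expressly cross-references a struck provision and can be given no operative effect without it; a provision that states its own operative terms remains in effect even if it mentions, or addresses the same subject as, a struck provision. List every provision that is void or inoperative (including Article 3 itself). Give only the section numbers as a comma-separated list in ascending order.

Article 3 is struck. Although Article 2 refers to Article 3, its operative terms do not depend on Article 3, so it remains in effect. No other provision's operative terms depend on Article 3. Article 7 ties Article 6 and Article 8 together, but none of those is affected here; the remaining provisions continue in force under Article 7. Article 1, Article 2, Article 4, Article 5, Article 6, Article 7, and Article 8 remain in effect.

3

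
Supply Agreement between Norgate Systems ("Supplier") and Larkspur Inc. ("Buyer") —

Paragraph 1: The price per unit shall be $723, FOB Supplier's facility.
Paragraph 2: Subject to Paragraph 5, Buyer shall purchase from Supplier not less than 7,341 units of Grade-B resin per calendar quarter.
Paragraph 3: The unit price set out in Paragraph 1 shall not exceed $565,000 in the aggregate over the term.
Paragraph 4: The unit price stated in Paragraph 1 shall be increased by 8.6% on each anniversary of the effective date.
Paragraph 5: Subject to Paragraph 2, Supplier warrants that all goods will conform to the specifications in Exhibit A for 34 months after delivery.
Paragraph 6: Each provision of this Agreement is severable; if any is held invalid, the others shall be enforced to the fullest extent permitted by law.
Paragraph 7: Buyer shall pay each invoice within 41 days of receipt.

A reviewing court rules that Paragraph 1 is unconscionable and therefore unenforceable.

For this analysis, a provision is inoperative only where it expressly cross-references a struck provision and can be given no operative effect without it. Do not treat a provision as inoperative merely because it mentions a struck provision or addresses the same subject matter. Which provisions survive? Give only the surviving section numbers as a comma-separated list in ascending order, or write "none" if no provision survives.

Paragraph 1 is struck. Paragraph 3 operates only by reference to Paragraph 1, so it falls with Paragraph 1. Paragraph 4 has no operative effect of its own apart from Paragraph 1 and is therefore inoperative. Paragraph 6 is a severability clause and preserves every provision that can still be given independent effect. Paragraph 2, Paragraph 5, Paragraph 6, and Paragraph 7 remain in effect.

2, 5, 6, 7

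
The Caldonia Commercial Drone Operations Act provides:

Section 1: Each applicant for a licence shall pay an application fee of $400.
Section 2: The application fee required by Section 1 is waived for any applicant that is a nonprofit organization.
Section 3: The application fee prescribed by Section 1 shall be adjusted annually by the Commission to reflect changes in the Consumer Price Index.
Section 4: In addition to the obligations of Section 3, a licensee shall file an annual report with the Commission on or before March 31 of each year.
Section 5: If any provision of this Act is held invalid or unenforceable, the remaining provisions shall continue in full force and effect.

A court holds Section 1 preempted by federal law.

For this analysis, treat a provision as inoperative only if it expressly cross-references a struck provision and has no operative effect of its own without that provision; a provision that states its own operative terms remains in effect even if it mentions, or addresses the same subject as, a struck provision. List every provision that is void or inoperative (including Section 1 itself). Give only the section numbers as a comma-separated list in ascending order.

1, 2, 3

Section 1 is struck. Section 2 does nothing except set the nonprofit waiver of the application fee by reference to Section 1; with Section 1 gone it has no independent effect and is inoperative. The whole of Section 3 is the indexation of the application fee, defined by reference to Section 1, so Section 3 cannot stand once Section 1 is removed. Section 4 mentions Section 3 but its own obligation stands independently of Section 3, so Section 4 is not affected. Section 5 is a severability clause and preserves every provision that can still be given independent effect. That leaves Section 4 and Section 5 in effect.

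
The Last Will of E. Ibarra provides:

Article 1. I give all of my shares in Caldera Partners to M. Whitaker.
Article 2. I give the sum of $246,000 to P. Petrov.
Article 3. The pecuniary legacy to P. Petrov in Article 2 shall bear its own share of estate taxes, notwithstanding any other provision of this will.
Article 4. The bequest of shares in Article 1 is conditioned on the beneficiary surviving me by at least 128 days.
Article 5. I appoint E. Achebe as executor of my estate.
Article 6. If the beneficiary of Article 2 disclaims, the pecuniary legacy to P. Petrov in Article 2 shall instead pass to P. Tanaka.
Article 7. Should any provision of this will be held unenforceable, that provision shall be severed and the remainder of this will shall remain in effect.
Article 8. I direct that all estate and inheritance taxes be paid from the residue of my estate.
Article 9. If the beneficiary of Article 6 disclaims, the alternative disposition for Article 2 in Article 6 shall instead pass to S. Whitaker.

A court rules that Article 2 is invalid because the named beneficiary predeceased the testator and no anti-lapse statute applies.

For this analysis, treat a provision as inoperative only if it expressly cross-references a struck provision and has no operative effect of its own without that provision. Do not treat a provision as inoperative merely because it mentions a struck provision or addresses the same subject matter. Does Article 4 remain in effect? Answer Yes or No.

Yes

Article 2 is struck. Article 3 has no operative effect of its own apart from Article 2 and is therefore inoperative. Article 6 operates only by reference to Article 2, so it falls with Article 2. Article 9 has no operative effect of its own apart from Article 6 and is therefore inoperative. Article 7 is a severability clause and preserves every provision that can still be given independent effect. The provisions still in force are Article 1, Article 4, Article 5, Article 7, and Article 8. Article 4 is among the surviving provisions, so the answer is yes.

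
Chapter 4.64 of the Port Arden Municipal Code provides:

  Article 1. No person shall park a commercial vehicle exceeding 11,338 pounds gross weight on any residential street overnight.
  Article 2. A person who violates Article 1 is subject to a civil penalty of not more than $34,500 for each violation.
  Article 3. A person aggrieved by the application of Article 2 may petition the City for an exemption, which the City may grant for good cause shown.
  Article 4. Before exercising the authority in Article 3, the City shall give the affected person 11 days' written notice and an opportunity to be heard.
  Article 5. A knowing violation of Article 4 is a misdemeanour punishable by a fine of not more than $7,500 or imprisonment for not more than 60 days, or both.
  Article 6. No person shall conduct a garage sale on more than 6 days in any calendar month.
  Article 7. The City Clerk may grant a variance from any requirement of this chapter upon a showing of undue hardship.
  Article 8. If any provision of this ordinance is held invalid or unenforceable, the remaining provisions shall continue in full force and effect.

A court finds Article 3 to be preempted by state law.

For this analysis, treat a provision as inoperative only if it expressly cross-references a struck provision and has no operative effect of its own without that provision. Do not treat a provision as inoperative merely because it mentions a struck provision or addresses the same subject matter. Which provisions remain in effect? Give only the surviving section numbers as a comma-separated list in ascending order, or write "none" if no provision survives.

1, 2, 6, 7, 8

Article 3 is struck. The only function of Article 4 is the notice-and-hearing requirement for Article 3, so it cannot stand once Article 3 is removed. Article 5 operates only by reference to Article 4, so it falls with Article 4. Under the severability clause in Article 8, the remaining provisions continue in force. The provisions still in force are Article 1, Article 2, Article 6, Article 7, and Article 8.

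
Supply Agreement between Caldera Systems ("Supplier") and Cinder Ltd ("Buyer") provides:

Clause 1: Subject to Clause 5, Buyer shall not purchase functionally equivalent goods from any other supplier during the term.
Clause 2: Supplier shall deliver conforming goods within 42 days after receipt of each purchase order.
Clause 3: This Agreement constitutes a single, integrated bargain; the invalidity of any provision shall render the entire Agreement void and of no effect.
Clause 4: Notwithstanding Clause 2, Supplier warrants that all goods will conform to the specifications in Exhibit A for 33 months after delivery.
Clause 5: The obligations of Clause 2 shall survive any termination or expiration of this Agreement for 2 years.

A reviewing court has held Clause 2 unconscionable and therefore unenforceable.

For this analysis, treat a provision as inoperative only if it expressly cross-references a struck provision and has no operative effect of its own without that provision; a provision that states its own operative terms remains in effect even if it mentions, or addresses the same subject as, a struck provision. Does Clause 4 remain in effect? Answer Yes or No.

No

Clause 2 is struck. The only function of Clause 5 is the survival period for Clause 2, so it cannot stand once Clause 2 is removed. Clause 3 provides that the Agreement is not severable, so the invalidity of any one provision voids the entire Agreement. No provision of the Agreement survives. Clause 4 is among the inoperative provisions, so the answer is no.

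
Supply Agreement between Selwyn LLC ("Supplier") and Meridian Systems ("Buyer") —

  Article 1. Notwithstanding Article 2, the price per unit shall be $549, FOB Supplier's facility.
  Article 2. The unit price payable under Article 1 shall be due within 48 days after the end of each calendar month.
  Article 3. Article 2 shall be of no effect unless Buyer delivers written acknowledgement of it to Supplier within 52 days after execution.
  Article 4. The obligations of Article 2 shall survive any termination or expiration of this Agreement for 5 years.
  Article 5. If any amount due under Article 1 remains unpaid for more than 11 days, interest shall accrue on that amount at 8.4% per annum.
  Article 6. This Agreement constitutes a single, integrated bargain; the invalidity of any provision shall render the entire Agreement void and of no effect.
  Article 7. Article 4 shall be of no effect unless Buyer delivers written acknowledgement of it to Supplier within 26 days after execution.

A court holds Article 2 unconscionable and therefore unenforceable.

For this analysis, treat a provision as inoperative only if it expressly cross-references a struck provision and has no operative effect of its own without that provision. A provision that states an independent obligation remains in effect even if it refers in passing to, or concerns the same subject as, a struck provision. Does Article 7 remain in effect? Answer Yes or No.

No

Article 2 is struck. The only function of Article 3 is the acknowledgement condition for Article 2, so it cannot stand once Article 2 is removed. Article 4 operates only by reference to Article 2, so it falls with Article 2. The only function of Article 7 is the acknowledgement condition for Article 4, so it cannot stand once Article 4 is removed. Article 6 provides that the Agreement is not severable, so the invalidity of any one provision voids the entire Agreement. No provision of the Agreement survives. Article 7 is among the inoperative provisions, so the answer is no.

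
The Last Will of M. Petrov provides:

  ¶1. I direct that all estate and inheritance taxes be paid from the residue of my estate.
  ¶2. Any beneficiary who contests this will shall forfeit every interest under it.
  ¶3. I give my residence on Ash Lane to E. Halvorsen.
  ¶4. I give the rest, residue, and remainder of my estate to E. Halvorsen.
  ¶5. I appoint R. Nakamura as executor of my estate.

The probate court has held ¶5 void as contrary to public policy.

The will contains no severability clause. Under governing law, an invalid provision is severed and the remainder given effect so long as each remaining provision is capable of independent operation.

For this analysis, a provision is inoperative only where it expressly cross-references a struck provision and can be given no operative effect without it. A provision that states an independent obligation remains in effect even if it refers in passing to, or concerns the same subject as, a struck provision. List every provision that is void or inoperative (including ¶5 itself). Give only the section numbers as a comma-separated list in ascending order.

5

¶5 is struck. No other provision's operative terms depend on ¶5. Under the stated default rule, only provisions that cannot operate independently fall away; the rest are enforced. That leaves ¶1, ¶2, ¶3, and ¶4 in effect.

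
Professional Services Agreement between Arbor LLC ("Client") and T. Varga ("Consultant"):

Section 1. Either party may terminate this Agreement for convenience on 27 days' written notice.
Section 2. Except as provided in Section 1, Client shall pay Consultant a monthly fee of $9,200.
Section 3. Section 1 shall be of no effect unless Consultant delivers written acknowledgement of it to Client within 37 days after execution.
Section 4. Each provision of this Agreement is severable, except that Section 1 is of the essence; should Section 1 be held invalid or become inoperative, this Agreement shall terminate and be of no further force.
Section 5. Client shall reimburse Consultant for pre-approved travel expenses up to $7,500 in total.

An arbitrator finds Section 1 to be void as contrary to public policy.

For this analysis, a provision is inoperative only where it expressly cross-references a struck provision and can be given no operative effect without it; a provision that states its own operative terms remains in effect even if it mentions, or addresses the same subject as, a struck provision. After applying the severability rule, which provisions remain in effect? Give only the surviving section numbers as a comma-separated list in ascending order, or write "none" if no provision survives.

Section 1 is struck. Section 3 merely fixes the acknowledgement condition for Section 1; with Section 1 gone it has nothing to operate on and falls away. Section 4 makes Section 1 an essential term, and Section 1 is the provision held invalid; under Section 4, the entire Agreement is therefore void. No provision of the Agreement survives.

none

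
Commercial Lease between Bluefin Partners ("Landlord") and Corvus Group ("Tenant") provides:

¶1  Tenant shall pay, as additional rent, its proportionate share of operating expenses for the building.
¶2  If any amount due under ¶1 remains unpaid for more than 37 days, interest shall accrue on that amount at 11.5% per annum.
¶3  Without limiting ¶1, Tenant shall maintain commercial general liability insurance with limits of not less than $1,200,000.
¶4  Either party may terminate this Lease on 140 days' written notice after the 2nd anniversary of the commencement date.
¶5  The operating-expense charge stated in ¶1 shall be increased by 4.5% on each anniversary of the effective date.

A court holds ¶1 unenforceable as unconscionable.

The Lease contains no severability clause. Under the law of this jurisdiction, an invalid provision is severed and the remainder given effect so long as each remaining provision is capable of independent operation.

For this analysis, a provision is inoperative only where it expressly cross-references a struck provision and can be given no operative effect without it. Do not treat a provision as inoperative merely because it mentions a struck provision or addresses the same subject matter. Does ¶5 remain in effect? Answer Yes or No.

¶1 is struck. The whole of ¶2 is the default interest on the operating-expense charge, defined by reference to ¶1, so ¶2 cannot stand once ¶1 is removed. ¶5 does nothing except set the escalation of the operating-expense charge by reference to ¶1; with ¶1 gone it has no independent effect and is inoperative. Although ¶3 refers to ¶1, its operative terms do not depend on ¶1, so it remains in effect. Under the stated default rule, only provisions that cannot operate independently fall away; the rest are enforced. That leaves ¶3 and ¶4 in effect. ¶5 is among the inoperative provisions, so the answer is no.

No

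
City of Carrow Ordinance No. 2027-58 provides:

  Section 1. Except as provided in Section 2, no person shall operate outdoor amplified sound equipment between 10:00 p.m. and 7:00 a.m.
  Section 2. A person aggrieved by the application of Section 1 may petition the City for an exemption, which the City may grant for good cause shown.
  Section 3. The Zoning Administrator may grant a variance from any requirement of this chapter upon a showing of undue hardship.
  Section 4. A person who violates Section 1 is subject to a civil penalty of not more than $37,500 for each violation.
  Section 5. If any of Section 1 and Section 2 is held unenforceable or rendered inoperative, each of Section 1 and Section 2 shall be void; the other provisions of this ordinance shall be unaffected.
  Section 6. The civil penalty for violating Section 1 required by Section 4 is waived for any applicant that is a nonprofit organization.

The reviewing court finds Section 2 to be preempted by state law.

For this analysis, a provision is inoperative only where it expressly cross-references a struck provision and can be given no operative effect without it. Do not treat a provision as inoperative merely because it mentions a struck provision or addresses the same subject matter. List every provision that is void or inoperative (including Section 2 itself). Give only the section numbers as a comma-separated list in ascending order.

Section 2 is struck. No other provision's operative terms depend on Section 2. Section 5 declares Section 1 and Section 2 mutually dependent; since one of them has fallen, all of them are of no effect. That brings down Section 1 as well. Section 4 and Section 6 in turn depend solely on a provision now struck and likewise fall. The remainder continues in force under Section 5. That leaves Section 3 and Section 5 in effect.

1, 2, 4, 6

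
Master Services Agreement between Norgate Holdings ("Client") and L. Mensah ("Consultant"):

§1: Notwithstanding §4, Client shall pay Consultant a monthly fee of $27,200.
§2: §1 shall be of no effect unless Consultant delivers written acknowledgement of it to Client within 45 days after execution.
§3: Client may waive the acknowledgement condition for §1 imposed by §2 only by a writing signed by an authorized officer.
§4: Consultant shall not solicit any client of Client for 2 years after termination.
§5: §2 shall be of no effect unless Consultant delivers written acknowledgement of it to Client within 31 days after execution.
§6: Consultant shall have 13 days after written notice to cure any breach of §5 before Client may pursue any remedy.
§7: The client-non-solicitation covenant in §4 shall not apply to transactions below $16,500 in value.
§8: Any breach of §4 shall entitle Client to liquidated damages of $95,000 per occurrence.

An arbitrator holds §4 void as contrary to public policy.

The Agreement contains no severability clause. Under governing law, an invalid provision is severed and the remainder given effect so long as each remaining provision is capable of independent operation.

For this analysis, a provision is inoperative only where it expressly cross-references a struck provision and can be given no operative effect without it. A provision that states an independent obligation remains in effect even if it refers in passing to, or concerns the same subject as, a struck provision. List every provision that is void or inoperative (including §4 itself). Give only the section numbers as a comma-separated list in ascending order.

§4 is struck. §7 operates only by reference to §4, so it falls with §4. The whole of §8 is the liquidated-damages amount, defined by reference to §4, so §8 cannot stand once §4 is removed. Although §1 refers to §4, its operative terms do not depend on §4, so it remains in effect. Under the stated default rule, only provisions that cannot operate independently fall away; the rest are enforced. §1, §2, §3, §5, and §6 remain in effect.

4, 7, 8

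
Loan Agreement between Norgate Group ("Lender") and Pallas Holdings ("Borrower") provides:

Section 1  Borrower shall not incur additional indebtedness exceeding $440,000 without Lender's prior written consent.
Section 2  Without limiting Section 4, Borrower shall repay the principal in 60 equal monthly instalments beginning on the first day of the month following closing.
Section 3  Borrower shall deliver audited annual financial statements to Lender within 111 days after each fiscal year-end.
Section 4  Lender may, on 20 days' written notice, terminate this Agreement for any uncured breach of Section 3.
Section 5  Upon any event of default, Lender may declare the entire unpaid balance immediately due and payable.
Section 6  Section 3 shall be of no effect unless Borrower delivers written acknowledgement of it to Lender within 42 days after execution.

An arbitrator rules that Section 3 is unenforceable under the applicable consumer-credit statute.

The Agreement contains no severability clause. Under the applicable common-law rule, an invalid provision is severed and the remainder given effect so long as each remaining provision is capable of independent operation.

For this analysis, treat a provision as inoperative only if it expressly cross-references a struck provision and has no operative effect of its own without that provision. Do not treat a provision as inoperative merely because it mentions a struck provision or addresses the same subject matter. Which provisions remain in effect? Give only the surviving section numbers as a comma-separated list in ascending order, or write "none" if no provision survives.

Section 3 is struck. Section 4 has no operative effect of its own apart from Section 3 and is therefore inoperative. Section 6 merely fixes the acknowledgement condition for Section 3; with Section 3 gone it has nothing to operate on and falls away. Although Section 2 refers to Section 4, its operative terms do not depend on Section 4, so it remains in effect. Under the stated default rule, only provisions that cannot operate independently fall away; the rest are enforced. That leaves Section 1, Section 2, and Section 5 in effect.

1, 2, 5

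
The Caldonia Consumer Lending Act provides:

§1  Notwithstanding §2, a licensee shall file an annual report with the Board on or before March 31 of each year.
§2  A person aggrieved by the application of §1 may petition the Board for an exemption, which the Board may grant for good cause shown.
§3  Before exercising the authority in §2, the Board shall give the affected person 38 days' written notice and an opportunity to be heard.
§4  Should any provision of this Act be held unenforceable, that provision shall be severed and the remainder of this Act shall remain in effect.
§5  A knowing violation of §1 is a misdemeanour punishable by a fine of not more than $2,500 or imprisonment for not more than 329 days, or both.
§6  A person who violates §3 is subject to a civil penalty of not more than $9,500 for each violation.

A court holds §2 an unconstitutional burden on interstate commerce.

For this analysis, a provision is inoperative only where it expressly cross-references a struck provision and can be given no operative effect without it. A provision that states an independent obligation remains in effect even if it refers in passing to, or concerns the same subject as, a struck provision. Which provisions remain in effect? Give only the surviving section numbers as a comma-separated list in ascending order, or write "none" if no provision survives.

§2 is struck. §3 operates only by reference to §2, so it falls with §2. §6 has no operative effect of its own apart from §3 and is therefore inoperative. §1 mentions §2 but its own obligation stands independently of §2, so §1 is not affected. §4 is a severability clause and preserves every provision that can still be given independent effect. The provisions still in force are §1, §4, and §5.

1, 4, 5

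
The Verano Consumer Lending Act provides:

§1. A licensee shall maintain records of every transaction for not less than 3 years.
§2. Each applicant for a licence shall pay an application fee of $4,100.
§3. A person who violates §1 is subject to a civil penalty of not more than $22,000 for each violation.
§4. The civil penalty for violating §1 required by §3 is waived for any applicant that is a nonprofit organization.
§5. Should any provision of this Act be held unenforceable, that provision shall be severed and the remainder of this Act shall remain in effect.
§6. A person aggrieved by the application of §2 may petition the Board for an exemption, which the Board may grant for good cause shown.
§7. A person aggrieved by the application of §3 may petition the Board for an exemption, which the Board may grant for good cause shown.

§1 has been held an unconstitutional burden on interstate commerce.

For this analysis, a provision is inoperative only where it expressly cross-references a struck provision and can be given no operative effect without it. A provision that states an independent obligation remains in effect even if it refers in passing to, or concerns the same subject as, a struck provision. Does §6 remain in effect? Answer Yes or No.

§1 is struck. §3 has no operative effect of its own apart from §1 and is therefore inoperative. The whole of §4 is the nonprofit waiver of the civil penalty for violating §1, defined by reference to §3, so §4 cannot stand once §3 is removed. §7 has no operative effect of its own apart from §3 and is therefore inoperative. §5 is a severability clause and preserves every provision that can still be given independent effect. §2, §5, and §6 remain in effect. §6 is among the surviving provisions, so the answer is yes.

Yes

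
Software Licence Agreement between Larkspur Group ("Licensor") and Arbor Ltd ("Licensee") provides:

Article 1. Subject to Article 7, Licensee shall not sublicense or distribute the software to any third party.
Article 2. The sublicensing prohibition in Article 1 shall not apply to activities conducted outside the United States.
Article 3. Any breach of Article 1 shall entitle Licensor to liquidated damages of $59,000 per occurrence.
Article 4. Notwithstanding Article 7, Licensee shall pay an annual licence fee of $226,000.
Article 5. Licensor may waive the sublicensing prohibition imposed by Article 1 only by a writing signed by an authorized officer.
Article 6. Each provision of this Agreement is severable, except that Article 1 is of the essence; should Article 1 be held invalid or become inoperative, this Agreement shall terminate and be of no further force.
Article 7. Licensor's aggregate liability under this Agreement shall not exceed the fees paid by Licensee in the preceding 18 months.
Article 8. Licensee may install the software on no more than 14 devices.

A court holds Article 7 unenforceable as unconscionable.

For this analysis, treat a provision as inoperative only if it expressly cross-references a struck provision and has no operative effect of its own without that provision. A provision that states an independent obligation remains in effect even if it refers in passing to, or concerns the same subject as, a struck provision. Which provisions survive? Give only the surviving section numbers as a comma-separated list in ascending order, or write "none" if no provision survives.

1, 2, 3, 4, 5, 6, 8

Article 7 is struck. Article 1 mentions Article 7 but its own obligation stands independently of Article 7, so Article 1 is not affected. Article 4 mentions Article 7 but its own obligation stands independently of Article 7, so Article 4 is not affected. No other provision's operative terms depend on Article 7. Article 6 makes Article 1 an essential term, but Article 1 is unaffected, so the severability proviso in Article 6 preserves the remaining provisions. That leaves Article 1, Article 2, Article 3, Article 4, Article 5, Article 6, and Article 8 in effect.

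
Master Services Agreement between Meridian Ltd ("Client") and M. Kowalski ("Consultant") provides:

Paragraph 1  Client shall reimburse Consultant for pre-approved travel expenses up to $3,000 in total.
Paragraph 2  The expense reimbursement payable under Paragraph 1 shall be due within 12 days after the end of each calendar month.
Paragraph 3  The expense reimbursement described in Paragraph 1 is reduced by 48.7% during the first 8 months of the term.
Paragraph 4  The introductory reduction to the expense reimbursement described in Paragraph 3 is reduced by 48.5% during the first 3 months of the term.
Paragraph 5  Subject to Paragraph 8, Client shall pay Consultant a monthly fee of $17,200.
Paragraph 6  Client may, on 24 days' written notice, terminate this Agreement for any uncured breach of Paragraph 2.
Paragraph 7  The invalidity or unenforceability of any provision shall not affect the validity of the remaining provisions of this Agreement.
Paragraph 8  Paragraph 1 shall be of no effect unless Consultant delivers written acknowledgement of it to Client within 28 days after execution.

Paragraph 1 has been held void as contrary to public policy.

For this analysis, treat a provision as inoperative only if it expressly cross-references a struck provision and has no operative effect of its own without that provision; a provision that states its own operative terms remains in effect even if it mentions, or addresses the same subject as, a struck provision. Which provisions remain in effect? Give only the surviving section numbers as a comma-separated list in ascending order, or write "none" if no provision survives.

Paragraph 1 is struck. Paragraph 2 operates only by reference to Paragraph 1, so it falls with Paragraph 1. Paragraph 3 operates only by reference to Paragraph 1, so it falls with Paragraph 1. Paragraph 8 merely fixes the acknowledgement condition for Paragraph 1; with Paragraph 1 gone it has nothing to operate on and falls away. The whole of Paragraph 4 is the introductory reduction to the introductory reduction to the expense reimbursement, defined by reference to Paragraph 3, so Paragraph 4 cannot stand once Paragraph 3 is removed. The only function of Paragraph 6 is the termination right for breach of Paragraph 2, so it cannot stand once Paragraph 2 is removed. Although Paragraph 5 refers to Paragraph 8, its operative terms do not depend on Paragraph 8, so it remains in effect. Under the severability clause in Paragraph 7, the remaining provisions continue in force. That leaves Paragraph 5 and Paragraph 7 in effect.

5, 7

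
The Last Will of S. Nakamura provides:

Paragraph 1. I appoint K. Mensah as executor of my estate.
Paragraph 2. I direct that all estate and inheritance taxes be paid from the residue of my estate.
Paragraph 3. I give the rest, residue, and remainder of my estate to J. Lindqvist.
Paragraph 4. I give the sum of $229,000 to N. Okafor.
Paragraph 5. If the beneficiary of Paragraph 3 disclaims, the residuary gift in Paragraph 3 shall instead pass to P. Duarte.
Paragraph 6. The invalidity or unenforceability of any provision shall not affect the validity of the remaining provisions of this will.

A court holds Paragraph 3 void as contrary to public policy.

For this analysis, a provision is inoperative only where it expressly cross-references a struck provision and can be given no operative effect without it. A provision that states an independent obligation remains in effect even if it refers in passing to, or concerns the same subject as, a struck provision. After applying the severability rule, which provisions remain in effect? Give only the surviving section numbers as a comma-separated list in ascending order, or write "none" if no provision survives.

1, 2, 4, 6

Paragraph 3 is struck. Paragraph 5 has no operative effect of its own apart from Paragraph 3 and is therefore inoperative. Paragraph 6 is a severability clause and preserves every provision that can still be given independent effect. The provisions still in force are Paragraph 1, Paragraph 2, Paragraph 4, and Paragraph 6.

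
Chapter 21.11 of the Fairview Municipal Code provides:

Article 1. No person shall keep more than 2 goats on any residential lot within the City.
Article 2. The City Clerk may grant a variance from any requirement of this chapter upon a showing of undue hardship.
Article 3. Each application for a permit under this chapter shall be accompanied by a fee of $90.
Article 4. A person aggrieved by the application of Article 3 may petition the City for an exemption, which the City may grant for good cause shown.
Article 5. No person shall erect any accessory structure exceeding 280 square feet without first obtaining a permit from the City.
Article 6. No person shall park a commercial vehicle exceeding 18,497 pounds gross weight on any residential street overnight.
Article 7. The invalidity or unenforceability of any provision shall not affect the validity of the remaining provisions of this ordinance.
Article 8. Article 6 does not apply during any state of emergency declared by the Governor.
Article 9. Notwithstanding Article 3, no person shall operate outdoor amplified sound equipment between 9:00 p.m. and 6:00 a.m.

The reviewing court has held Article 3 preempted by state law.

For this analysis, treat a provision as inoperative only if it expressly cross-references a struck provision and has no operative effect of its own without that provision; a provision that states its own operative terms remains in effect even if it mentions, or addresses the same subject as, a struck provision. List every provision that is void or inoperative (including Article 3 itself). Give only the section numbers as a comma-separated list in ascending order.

3, 4

Article 3 is struck. The only function of Article 4 is the exemption procedure for Article 3, so it cannot stand once Article 3 is removed. Although Article 9 refers to Article 3, its operative terms do not depend on Article 3, so it remains in effect. Under the severability clause in Article 7, the remaining provisions continue in force. That leaves Article 1, Article 2, Article 5, Article 6, Article 7, Article 8, and Article 9 in effect.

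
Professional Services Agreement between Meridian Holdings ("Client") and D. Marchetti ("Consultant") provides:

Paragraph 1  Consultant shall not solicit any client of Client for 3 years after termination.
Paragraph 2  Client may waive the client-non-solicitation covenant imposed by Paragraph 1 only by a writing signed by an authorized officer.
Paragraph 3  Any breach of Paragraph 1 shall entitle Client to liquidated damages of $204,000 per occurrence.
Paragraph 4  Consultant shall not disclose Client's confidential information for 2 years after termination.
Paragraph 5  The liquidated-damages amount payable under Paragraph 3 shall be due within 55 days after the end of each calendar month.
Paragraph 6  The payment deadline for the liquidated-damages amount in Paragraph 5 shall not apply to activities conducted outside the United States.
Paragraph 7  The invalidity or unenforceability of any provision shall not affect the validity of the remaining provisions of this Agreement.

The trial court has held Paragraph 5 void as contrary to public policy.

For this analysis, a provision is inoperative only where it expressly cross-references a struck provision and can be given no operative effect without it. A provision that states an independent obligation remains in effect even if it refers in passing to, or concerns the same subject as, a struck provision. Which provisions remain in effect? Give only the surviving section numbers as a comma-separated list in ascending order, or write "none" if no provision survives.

Paragraph 5 is struck. Paragraph 6 has no operative effect of its own apart from Paragraph 5 and is therefore inoperative. Paragraph 7 is a severability clause and preserves every provision that can still be given independent effect. The provisions still in force are Paragraph 1, Paragraph 2, Paragraph 3, Paragraph 4, and Paragraph 7.

1, 2, 3, 4, 7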